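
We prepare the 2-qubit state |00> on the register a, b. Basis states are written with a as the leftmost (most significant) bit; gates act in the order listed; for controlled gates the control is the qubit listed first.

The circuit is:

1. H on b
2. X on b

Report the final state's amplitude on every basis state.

The final amplitudes are sqrt(2)/2 on |00>, sqrt(2)/2 on |01>, 0 on |10>, 0 on |11>.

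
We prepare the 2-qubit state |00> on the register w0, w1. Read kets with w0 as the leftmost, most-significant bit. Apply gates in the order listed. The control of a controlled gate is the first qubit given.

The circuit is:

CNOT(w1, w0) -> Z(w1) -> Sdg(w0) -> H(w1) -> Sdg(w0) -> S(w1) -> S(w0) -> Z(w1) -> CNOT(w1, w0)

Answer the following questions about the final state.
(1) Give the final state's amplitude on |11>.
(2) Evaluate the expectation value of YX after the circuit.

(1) The amplitude on |11> is -sqrt(2)*I/2.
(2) The observable YX averages to -1.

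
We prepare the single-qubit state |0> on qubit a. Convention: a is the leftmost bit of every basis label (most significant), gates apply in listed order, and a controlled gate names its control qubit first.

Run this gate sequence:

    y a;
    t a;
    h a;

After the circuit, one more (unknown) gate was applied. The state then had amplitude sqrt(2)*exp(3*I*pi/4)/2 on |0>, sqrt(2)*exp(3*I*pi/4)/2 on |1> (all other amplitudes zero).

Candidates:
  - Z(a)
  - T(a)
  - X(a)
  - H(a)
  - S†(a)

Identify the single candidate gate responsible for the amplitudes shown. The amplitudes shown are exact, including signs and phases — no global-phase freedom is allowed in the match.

The applied gate was Z(a).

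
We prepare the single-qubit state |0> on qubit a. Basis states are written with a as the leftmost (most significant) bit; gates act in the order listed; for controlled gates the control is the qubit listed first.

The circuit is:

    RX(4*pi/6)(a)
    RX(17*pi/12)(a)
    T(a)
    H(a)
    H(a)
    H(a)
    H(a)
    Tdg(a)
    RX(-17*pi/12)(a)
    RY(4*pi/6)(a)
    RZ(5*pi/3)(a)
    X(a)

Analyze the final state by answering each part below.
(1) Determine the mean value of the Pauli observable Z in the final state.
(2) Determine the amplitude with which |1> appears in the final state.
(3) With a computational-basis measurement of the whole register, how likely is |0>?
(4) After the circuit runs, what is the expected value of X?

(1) The observable Z averages to -1/4. Key observation: gates 2-9 undo each other exactly, leaving only the rest of the circuit to track.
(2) |1> carries amplitude (-1 - 3*I)*exp(I*pi/6)/4 in the final state.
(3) Outcome |0> occurs with probability 3/8.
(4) The observable X averages to -3/4 - sqrt(3)/8.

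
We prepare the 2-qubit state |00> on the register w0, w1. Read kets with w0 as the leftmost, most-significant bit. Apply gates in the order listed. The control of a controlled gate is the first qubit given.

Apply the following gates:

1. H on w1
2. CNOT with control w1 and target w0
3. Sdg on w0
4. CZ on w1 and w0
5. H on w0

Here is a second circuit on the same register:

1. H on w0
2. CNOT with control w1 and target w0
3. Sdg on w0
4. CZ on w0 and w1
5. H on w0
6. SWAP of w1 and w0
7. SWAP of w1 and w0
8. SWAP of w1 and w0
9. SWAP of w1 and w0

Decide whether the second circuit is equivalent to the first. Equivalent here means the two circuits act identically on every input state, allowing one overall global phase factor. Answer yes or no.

No — the two circuits implement different unitaries, even allowing a global phase.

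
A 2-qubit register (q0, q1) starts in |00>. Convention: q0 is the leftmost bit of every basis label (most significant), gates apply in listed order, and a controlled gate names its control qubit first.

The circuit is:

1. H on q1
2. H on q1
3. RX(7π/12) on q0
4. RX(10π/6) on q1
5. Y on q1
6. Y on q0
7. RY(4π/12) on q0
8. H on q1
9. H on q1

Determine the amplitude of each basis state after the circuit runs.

After the circuit, the state carries amplitude 3*sqrt(2 - sqrt(2))/16 + sqrt(3*sqrt(2) + 6)/16 - I*sqrt(2 - sqrt(2))/16 + I*sqrt(3*sqrt(2) + 6)/16 on |00>, (1 - I)*(-3*sqrt(sqrt(2) + 2) + (-1 + 2*I)*sqrt(6 - 3*sqrt(2)))/16 on |01>, sqrt(6 - 3*sqrt(2))/16 + sqrt(sqrt(2) + 2)/16 - 3*I*sqrt(sqrt(2) + 2)/16 + I*sqrt(6 - 3*sqrt(2))/16 on |10>, (1 - I)*(-3*sqrt(2 - sqrt(2)) + (1 + 2*I)*sqrt(3*sqrt(2) + 6))/16 on |11>.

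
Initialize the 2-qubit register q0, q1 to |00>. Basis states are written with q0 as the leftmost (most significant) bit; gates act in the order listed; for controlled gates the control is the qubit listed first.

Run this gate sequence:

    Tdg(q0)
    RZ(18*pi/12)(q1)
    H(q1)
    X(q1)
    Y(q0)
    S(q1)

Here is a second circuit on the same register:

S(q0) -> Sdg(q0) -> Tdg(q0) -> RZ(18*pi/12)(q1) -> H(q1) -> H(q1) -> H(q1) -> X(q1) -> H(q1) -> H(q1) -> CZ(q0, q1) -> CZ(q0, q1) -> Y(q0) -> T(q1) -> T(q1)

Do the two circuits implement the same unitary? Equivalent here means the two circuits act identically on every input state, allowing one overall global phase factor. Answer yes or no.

Yes: on every input state the two circuits agree up to one overall phase factor.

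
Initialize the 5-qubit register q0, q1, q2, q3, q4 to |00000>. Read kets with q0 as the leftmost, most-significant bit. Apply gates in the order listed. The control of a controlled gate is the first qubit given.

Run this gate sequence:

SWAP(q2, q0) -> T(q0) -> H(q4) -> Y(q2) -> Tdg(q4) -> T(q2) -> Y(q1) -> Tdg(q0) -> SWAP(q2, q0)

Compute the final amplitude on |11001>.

The amplitude on |11001> is -sqrt(2)/2.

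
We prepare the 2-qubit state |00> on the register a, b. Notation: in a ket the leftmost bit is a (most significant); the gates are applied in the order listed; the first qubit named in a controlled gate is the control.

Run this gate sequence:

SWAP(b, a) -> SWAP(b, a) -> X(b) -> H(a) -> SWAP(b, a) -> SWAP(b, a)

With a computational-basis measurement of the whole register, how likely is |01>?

A full measurement returns |01> with probability 1/2.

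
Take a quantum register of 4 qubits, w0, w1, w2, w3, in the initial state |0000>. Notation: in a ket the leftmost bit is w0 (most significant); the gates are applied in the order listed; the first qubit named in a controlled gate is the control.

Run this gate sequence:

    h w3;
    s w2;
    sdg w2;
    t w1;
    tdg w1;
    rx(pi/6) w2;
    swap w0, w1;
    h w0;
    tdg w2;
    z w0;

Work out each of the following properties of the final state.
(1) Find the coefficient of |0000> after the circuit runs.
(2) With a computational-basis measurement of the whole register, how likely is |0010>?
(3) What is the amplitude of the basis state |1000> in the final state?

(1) |0000> carries amplitude sqrt(2)/8 + sqrt(6)/8 in the final state. Key observation: the block from step 2 through step 3 cancels to the identity and can be dropped.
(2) A full measurement returns |0010> with probability 1/8 - sqrt(3)/16.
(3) The amplitude on |1000> is -sqrt(6)/8 - sqrt(2)/8.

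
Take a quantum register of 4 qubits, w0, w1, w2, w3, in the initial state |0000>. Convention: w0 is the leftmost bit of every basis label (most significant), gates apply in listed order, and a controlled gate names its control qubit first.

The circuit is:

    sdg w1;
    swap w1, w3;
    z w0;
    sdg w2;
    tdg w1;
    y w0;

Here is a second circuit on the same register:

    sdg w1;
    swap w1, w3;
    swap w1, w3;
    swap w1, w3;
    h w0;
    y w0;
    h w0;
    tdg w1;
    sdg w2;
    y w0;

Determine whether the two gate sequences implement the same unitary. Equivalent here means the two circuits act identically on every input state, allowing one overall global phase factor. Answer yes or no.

No — the two circuits implement different unitaries, even allowing a global phase.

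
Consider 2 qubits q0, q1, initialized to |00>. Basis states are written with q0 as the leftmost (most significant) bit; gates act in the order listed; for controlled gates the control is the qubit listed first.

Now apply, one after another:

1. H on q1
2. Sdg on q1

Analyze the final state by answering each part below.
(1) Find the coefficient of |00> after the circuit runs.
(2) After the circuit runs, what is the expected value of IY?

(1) The amplitude on |00> is sqrt(2)/2.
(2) In the final state, IY has expectation -1.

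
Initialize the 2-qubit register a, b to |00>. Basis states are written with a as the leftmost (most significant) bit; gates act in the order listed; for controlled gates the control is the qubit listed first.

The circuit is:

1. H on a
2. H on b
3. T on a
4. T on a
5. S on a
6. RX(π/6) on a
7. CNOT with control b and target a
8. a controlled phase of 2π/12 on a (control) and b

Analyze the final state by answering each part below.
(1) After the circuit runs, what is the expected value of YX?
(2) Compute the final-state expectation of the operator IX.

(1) The expectation value of YX is 1/4.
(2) The observable IX averages to -1/2 - sqrt(3)/4.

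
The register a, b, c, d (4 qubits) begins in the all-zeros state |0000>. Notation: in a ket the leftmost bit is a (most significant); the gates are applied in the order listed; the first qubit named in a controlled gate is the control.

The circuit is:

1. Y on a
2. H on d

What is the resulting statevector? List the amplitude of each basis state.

After the circuit, the state carries amplitude sqrt(2)*I/2 on |1000>, sqrt(2)*I/2 on |1001>, and 0 on every other basis state.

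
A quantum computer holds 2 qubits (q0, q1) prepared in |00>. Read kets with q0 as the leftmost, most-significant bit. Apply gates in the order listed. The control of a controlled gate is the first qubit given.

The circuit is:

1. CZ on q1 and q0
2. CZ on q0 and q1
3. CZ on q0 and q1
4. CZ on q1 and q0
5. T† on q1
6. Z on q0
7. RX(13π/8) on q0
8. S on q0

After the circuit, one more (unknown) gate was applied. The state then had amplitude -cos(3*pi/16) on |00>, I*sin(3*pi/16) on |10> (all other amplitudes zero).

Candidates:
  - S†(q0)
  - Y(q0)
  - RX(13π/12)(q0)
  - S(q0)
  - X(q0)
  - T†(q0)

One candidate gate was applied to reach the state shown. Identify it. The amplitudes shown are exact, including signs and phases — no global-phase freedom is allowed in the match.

It was S(q0) that produced the state shown.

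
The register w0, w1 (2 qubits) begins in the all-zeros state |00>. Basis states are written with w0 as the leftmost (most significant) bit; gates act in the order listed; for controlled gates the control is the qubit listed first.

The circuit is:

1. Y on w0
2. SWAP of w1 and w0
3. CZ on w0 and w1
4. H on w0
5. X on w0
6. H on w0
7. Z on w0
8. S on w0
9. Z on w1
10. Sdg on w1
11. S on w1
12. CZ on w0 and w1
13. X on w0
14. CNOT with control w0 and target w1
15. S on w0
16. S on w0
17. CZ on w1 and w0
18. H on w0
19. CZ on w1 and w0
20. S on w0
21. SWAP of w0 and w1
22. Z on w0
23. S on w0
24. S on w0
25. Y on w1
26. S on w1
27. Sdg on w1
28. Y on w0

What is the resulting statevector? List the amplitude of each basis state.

The final amplitudes are 0 on |00>, 0 on |01>, sqrt(2)/2 on |10>, -sqrt(2)*I/2 on |11>. Key observation: steps 4-7 multiply out to the identity, so the circuit reduces to the remaining gates.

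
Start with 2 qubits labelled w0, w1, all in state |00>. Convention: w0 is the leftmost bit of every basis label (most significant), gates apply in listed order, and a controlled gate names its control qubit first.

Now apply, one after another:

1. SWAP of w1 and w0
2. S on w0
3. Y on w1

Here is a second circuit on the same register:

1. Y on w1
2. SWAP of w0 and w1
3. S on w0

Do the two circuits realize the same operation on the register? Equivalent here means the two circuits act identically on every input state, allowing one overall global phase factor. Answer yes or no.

No, they are not equivalent — no single phase factor reconciles the two unitaries.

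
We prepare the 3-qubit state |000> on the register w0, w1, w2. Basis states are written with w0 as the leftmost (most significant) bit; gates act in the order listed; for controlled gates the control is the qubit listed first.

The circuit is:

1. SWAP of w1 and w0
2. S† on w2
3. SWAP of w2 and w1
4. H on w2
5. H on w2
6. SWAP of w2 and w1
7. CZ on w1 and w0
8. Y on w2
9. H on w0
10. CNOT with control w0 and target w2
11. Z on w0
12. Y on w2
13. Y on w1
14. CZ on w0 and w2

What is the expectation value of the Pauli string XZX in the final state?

In the final state, XZX has expectation 1. Key observation: steps 3-6 multiply out to the identity, so the circuit reduces to the remaining gates.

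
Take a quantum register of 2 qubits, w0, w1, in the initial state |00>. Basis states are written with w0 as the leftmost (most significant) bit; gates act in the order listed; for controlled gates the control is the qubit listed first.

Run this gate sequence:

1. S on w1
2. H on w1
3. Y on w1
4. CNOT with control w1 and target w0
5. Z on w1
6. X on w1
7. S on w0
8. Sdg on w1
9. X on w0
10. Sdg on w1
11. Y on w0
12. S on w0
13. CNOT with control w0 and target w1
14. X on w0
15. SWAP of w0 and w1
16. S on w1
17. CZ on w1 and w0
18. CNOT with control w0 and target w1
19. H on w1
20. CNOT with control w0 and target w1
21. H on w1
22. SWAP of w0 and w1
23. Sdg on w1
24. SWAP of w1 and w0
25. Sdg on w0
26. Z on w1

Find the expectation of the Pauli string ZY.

The observable ZY averages to 1.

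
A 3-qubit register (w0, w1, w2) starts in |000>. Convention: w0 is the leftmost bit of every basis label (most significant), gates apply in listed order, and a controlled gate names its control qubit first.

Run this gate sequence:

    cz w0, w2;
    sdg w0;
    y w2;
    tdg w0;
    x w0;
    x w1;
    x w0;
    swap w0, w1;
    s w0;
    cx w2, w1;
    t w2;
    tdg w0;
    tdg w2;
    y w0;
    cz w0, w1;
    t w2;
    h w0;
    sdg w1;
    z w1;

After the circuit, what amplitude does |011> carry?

The final state's coefficient on |011> equals -sqrt(2)/2.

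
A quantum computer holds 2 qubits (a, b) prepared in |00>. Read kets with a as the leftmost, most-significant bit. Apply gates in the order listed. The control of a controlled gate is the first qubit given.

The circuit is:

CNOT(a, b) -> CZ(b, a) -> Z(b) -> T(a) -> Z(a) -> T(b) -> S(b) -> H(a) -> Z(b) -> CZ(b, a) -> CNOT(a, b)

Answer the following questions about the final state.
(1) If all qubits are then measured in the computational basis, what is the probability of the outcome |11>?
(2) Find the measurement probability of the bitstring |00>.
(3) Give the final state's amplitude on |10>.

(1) A full measurement returns |11> with probability 1/2.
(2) The probability of measuring |00> is 1/2.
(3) The final state's coefficient on |10> equals 0.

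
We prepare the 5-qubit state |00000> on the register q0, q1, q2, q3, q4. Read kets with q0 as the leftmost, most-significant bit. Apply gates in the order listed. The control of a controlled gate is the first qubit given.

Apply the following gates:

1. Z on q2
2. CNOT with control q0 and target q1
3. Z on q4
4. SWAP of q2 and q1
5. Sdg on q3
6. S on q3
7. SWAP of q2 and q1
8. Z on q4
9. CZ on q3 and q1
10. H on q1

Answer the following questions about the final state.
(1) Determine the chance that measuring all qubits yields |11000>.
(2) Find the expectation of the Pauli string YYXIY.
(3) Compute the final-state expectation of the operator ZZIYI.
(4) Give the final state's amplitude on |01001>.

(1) Outcome |11000> occurs with probability 0.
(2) The expectation value of YYXIY is 0.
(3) The observable ZZIYI averages to 0.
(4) |01001> carries amplitude 0 in the final state.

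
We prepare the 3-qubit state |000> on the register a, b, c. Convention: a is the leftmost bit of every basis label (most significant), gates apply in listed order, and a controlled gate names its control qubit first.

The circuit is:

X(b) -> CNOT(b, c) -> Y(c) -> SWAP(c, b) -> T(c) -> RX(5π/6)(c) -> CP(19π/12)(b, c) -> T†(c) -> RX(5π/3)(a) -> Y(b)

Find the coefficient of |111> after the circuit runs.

|111> carries amplitude I*(-sqrt(6) + sqrt(2))/8 in the final state.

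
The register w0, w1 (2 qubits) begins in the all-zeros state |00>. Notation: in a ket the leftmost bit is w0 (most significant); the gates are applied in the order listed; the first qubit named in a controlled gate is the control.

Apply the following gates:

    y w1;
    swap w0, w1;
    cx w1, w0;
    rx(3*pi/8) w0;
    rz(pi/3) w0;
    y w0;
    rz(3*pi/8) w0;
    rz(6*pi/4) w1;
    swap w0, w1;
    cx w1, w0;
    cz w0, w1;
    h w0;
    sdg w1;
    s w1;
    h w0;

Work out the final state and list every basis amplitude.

The resulting statevector has amplitude -exp(11*I*pi/48)*cos(3*pi/16) on |00>, 0 on |01>, 0 on |10>, exp(37*I*pi/48)*sin(3*pi/16) on |11>. Key observation: steps 12-15 multiply out to the identity, so the circuit reduces to the remaining gates.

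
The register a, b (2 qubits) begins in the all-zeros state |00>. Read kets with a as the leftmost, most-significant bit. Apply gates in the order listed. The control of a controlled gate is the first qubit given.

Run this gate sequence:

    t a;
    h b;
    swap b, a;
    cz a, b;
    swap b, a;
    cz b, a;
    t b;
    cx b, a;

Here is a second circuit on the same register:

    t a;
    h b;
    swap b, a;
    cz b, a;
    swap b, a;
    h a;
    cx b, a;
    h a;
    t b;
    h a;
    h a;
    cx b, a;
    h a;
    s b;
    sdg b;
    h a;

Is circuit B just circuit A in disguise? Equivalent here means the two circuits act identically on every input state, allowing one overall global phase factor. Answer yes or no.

Yes: on every input state the two circuits agree up to one overall phase factor.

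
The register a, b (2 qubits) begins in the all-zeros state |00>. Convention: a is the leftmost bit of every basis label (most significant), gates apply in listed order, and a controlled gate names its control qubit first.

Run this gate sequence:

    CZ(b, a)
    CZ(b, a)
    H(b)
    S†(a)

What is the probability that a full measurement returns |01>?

The probability of measuring |01> is 1/2.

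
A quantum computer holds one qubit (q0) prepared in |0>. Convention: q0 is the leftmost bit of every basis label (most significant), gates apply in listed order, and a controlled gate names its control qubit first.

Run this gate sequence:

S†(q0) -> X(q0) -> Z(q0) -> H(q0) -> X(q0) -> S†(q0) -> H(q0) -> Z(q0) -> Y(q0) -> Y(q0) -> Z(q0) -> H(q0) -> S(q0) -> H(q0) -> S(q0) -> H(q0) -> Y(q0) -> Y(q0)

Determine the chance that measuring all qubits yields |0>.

A full measurement returns |0> with probability 1/2.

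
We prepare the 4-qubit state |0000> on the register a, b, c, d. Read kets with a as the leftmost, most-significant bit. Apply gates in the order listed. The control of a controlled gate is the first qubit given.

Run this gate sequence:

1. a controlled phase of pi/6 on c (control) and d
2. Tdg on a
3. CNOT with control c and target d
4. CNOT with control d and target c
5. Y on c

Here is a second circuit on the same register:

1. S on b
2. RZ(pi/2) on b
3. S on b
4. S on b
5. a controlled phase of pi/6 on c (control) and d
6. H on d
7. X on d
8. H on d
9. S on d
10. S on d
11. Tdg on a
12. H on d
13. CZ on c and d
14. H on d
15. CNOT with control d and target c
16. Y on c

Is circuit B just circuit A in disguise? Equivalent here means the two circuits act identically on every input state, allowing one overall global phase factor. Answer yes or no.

Yes — the two circuits implement the same unitary up to a global phase.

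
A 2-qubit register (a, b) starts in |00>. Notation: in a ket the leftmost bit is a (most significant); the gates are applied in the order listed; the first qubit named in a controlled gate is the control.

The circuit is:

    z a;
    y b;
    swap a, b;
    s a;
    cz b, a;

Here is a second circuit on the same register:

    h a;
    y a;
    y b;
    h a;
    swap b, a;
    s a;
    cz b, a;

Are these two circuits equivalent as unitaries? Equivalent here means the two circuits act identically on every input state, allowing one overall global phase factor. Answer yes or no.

No — the two circuits implement different unitaries, even allowing a global phase.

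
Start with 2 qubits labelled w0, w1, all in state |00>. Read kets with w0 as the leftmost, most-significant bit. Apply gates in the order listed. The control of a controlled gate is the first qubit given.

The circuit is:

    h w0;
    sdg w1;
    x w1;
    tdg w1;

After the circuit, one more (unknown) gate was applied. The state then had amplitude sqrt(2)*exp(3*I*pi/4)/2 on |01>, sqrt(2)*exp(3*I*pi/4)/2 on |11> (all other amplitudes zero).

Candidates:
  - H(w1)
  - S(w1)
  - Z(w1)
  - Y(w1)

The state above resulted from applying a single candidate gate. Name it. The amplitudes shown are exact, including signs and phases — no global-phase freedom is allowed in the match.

It was Z(w1) that produced the state shown.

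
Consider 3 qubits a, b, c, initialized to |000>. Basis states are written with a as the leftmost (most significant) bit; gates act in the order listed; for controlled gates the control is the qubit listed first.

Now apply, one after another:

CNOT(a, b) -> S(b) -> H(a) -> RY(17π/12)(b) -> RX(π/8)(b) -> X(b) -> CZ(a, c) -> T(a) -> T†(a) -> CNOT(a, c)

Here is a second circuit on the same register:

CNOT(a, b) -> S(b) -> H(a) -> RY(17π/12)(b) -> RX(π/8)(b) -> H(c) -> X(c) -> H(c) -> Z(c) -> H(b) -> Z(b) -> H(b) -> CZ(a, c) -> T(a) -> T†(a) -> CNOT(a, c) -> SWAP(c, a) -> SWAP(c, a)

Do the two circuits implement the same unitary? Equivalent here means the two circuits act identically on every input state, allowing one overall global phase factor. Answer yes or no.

Yes — the two circuits implement the same unitary up to a global phase.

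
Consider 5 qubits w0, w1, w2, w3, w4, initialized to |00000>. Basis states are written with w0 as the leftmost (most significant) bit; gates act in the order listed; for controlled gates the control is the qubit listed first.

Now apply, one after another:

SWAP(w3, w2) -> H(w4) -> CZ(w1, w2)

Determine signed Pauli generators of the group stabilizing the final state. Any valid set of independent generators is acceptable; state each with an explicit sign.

One valid set of independent stabilizer generators is +IIIIX, +ZIIII, +IZIII, +IIZII, +IIIZI (any independent generating set of the same group is equally correct).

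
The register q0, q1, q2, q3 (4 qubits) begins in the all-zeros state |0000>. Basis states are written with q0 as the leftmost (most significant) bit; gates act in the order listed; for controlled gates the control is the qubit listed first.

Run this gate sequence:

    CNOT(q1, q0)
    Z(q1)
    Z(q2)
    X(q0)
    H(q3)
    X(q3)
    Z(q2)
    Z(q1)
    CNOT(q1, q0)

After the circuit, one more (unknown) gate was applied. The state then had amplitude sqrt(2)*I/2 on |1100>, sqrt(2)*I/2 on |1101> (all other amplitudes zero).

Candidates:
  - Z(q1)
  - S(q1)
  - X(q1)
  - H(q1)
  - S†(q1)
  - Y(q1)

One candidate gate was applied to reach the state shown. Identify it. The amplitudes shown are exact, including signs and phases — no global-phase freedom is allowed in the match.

The unique candidate consistent with the amplitudes is Y(q1).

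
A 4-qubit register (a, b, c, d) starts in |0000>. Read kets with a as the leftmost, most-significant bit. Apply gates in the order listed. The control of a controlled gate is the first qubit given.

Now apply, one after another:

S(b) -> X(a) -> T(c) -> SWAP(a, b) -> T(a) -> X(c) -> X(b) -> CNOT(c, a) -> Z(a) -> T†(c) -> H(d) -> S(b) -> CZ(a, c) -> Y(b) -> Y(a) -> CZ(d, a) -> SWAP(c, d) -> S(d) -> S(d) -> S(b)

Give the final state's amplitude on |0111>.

The final state's coefficient on |0111> equals -sqrt(2)*exp(I*pi/4)/2.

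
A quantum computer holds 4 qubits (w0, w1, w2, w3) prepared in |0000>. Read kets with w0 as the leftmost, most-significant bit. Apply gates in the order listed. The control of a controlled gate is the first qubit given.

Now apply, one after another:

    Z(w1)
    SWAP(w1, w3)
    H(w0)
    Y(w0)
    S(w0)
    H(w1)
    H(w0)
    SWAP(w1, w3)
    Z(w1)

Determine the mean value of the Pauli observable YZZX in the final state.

In the final state, YZZX has expectation 1.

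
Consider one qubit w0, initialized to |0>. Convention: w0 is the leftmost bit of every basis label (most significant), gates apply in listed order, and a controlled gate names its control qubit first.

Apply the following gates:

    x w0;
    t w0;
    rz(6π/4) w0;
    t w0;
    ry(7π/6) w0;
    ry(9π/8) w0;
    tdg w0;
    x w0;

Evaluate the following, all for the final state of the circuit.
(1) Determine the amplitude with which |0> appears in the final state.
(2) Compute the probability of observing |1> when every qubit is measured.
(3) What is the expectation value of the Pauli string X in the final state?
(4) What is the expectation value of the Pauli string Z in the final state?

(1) The amplitude on |0> is sin(17*pi/48).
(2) A full measurement returns |1> with probability -sqrt(3*sqrt(2) + 6)/8 + sqrt(2 - sqrt(2))/8 + 1/2.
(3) The observable X averages to -sqrt(2*sqrt(2) + 4)/8 - sqrt(12 - 6*sqrt(2))/8.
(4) The observable Z averages to -sqrt(2 - sqrt(2))/4 + sqrt(3*sqrt(2) + 6)/4.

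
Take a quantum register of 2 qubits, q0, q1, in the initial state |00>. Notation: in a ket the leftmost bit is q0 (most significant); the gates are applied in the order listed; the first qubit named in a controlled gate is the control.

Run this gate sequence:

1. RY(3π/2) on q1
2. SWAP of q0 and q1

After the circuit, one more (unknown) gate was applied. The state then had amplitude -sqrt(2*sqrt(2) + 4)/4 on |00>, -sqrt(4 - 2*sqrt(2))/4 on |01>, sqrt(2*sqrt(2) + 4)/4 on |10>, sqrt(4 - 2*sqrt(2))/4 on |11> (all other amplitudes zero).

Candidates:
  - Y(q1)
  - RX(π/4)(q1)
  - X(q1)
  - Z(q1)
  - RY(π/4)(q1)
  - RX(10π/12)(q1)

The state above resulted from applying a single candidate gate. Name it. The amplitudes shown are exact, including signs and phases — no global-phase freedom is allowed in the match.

The applied gate was RY(π/4)(q1).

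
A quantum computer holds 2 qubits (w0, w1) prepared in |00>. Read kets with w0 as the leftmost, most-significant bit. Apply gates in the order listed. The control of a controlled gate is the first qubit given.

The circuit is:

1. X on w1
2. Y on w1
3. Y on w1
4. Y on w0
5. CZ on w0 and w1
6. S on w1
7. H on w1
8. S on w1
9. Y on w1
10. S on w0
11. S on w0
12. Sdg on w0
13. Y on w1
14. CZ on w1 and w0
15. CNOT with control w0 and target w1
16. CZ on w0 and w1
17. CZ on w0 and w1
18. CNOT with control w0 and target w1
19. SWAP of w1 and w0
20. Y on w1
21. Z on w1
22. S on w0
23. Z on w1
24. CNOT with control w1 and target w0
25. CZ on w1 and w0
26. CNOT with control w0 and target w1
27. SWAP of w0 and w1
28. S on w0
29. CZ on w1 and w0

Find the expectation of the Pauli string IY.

The observable IY averages to 0. Key observation: steps 15-18 multiply out to the identity, so the circuit reduces to the remaining gates.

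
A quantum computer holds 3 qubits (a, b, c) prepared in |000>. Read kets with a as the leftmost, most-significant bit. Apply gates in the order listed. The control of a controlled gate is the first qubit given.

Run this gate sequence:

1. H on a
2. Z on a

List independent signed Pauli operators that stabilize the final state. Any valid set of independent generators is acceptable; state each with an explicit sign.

The final state is stabilized by the group generated by -XII, +IZI, +IIZ; other independent generating sets are equally valid.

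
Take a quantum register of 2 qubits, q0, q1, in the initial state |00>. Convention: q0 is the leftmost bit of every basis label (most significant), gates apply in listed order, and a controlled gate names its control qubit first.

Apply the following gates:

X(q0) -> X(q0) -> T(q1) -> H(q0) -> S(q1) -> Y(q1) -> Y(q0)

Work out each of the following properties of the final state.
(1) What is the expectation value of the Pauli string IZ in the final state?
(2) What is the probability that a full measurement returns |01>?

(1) The expectation value of IZ is -1.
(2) The probability of measuring |01> is 1/2.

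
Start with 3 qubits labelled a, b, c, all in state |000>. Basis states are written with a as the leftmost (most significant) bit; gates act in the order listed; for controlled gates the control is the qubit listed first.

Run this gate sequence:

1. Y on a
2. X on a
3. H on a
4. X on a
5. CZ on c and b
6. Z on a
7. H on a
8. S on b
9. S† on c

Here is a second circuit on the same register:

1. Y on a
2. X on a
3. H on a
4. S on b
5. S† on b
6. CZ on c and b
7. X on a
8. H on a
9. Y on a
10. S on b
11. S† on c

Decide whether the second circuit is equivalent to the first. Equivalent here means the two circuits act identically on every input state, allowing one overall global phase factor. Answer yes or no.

No, they are not equivalent — no single phase factor reconciles the two unitaries.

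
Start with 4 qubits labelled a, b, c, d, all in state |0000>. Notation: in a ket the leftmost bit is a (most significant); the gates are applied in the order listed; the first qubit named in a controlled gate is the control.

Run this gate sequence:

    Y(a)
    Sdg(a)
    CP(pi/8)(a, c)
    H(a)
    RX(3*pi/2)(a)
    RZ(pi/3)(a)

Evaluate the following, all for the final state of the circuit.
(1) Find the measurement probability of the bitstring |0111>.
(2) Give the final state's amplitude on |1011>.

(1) Outcome |0111> occurs with probability 0.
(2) |1011> carries amplitude 0 in the final state.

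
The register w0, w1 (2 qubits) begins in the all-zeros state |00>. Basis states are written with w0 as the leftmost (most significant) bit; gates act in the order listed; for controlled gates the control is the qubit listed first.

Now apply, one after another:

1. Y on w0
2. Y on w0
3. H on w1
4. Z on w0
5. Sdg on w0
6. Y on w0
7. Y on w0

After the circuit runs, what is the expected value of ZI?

The observable ZI averages to 1.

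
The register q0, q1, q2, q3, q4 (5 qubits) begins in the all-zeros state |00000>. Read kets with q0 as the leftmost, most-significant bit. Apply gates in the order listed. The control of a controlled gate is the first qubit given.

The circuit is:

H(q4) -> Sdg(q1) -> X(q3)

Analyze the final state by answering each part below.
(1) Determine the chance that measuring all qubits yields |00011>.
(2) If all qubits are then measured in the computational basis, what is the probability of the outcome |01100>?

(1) A full measurement returns |00011> with probability 1/2.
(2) A full measurement returns |01100> with probability 0.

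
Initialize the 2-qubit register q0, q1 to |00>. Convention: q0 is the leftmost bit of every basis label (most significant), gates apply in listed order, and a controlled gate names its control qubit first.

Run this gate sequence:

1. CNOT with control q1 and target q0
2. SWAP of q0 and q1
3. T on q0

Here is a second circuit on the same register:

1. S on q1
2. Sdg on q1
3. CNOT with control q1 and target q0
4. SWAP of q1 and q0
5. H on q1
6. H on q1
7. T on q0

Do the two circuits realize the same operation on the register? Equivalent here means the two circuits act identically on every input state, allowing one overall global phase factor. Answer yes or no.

Yes — the two circuits implement the same unitary up to a global phase.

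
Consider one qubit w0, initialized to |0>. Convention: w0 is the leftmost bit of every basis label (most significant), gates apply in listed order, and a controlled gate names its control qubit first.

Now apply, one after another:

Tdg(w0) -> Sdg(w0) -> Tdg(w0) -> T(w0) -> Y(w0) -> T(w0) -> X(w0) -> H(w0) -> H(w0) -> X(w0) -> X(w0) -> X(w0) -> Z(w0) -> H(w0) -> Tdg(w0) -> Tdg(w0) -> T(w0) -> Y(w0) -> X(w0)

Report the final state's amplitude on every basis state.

After the circuit, the state carries amplitude sqrt(2)*exp(I*pi/4)/2 on |0>, sqrt(2)/2 on |1>.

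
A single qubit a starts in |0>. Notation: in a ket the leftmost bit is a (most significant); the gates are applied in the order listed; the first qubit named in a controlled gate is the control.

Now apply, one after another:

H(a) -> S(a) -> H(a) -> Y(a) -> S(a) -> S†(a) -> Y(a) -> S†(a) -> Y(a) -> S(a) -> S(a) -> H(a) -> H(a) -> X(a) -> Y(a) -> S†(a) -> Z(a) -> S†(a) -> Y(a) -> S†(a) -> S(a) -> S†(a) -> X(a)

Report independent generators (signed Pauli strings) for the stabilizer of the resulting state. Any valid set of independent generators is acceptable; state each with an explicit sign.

The final state is stabilized by the group generated by -Y; other independent generating sets are equally valid.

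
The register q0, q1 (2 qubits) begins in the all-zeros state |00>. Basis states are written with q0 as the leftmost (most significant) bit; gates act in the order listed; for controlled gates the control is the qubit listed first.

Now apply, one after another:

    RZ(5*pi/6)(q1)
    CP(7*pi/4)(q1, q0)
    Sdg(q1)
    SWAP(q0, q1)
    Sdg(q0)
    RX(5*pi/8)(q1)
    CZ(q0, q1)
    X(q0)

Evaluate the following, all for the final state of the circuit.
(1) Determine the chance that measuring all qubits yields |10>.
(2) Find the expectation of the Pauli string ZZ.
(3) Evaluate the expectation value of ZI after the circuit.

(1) The probability of measuring |10> is cos(5*pi/16)**2.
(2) In the final state, ZZ has expectation sqrt(2 - sqrt(2))/2.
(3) The expectation value of ZI is -1.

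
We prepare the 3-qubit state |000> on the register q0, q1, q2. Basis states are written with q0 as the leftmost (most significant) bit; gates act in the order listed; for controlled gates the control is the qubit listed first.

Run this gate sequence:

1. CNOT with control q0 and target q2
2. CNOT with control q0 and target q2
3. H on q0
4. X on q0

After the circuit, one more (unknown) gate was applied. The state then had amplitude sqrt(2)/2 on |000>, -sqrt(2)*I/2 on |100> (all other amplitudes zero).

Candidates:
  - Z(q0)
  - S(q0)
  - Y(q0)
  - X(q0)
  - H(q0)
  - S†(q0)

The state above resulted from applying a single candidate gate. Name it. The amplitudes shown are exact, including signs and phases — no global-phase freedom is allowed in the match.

It was S†(q0) that produced the state shown. Key observation: the block from step 1 through step 2 cancels to the identity and can be dropped.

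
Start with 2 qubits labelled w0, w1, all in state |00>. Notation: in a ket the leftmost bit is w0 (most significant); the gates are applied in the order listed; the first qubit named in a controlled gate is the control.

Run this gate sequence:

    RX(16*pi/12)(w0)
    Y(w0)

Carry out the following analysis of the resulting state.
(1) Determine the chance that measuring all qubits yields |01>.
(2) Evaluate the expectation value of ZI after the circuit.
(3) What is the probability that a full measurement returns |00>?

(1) The probability of measuring |01> is 0.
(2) The observable ZI averages to 1/2.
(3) The probability of measuring |00> is 3/4.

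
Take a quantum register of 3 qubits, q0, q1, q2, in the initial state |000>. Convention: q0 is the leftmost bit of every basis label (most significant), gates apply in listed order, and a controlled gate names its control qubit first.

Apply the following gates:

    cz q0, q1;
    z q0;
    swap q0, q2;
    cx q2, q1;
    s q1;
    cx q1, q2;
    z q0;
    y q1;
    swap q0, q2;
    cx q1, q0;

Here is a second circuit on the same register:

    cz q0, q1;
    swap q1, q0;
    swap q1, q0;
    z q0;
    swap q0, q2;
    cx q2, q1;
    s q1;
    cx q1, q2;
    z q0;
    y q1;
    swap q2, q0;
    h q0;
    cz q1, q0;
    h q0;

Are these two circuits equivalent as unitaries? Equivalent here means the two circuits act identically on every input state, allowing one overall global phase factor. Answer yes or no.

Yes — the two circuits implement the same unitary up to a global phase.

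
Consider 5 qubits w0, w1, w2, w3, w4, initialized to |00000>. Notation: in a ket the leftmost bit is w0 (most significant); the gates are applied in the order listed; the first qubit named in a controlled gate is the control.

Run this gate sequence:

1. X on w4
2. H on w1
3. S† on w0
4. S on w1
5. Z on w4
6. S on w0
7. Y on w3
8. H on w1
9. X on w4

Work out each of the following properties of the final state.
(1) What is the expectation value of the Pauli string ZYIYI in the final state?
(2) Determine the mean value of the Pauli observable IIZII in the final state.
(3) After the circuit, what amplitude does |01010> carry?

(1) The observable ZYIYI averages to 0.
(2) The observable IIZII averages to 1.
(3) The final state's coefficient on |01010> equals -1/2 - I/2.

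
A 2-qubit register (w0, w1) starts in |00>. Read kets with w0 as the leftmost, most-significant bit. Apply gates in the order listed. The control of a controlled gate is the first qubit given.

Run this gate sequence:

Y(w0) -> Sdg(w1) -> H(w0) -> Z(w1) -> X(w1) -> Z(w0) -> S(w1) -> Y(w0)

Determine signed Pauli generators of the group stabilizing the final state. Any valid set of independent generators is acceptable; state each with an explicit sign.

The stabilizer group can be generated by -XI, -IZ, among other valid generating sets.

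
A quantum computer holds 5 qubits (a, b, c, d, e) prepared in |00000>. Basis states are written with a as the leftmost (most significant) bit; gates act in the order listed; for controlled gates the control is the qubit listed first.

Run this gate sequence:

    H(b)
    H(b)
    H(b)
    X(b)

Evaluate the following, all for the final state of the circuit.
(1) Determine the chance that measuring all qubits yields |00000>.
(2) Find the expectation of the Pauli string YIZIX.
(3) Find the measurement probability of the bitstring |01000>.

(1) A full measurement returns |00000> with probability 1/2. Key observation: the block from step 2 through step 3 cancels to the identity and can be dropped.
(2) In the final state, YIZIX has expectation 0.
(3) A full measurement returns |01000> with probability 1/2.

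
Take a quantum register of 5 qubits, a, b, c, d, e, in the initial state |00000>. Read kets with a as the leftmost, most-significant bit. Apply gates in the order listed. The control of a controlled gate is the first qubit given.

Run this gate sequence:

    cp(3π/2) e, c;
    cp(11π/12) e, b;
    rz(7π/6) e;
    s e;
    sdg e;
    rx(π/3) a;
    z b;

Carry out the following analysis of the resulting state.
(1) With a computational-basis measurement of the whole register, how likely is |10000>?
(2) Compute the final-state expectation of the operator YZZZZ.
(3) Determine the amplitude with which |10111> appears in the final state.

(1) Outcome |10000> occurs with probability 1/4. Key observation: gates 4-5 undo each other exactly, leaving only the rest of the circuit to track.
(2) In the final state, YZZZZ has expectation -sqrt(3)/2.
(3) The amplitude on |10111> is 0.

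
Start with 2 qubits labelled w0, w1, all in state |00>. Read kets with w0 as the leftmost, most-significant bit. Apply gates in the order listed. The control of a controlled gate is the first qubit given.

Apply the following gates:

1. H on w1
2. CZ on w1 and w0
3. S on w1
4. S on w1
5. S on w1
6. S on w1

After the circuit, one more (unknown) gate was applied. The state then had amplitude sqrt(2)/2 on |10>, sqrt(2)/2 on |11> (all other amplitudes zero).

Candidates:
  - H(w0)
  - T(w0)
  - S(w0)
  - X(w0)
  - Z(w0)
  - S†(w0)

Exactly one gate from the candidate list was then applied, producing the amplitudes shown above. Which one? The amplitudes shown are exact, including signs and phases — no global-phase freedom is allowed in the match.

The unique candidate consistent with the amplitudes is X(w0).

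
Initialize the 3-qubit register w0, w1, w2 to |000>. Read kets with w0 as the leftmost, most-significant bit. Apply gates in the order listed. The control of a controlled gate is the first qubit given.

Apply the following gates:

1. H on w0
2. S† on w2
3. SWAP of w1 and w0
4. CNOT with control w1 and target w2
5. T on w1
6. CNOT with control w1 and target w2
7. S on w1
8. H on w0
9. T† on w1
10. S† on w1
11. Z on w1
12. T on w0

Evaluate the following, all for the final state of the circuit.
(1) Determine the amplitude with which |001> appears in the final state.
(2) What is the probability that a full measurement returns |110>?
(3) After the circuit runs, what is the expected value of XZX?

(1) The amplitude on |001> is 0.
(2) Outcome |110> occurs with probability 1/4.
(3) In the final state, XZX has expectation 0.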